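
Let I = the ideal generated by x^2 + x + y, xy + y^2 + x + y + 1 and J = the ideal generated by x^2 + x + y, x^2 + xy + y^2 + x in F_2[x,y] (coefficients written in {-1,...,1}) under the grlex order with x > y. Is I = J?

No, the ideals differ.

Since reduced Gröbner bases are canonical representatives of ideals under a given ordering, it suffices to compute and compare them.
Buchberger on the first generating set:
f_1 = x^2 + x + y, LT = x^2.
f_2 = xy + y^2 + x + y + 1, LT = xy.

S(f_1,f_2): lcm = x^2y. S = xy^2 + x^2 + y^2 + x.
  leading term xy^2: subtract (y)·f_2 from xy^2 + x^2 + y^2 + x → y^3 + x^2 + xy + x + y
  leading term y^3: no divisor's leading term divides it; move y^3 to the remainder.
  leading term x^2: subtract (1)·f_1 from x^2 + xy + x + y → xy
  leading term xy: subtract (1)·f_2 from xy → y^2 + x + y + 1
  leading term y^2: no divisor's leading term divides it; move y^2 to the remainder.
  leading term x: no divisor's leading term divides it; move x to the remainder.
  leading term y: no divisor's leading term divides it; move y to the remainder.
  leading term 1: no divisor's leading term divides it; move 1 to the remainder.
  remainder y^3 + y^2 + x + y + 1 ≠ 0; add g_3 = y^3 + y^2 + x + y + 1 to the basis.

The other S-polynomials (S(f_1,g_3), S(f_2,g_3)) all reduce to 0 modulo the current basis, so we have a Gröbner basis.
Inter-reduce: drop elements whose leading term is divisible by another's, tail-reduce, and make monic.
Reduced Gröbner basis: {y^3 + y^2 + x + y + 1, x^2 + x + y, xy + y^2 + x + y + 1}.

Buchberger on the second generating set:
h_1 = x^2 + x + y, LT = x^2.
h_2 = x^2 + xy + y^2 + x, LT = x^2.

S(h_1,h_2): lcm = x^2. S = xy + y^2 + y.
  leading term xy: no divisor's leading term divides it; move xy to the remainder.
  leading term y^2: no divisor's leading term divides it; move y^2 to the remainder.
  leading term y: no divisor's leading term divides it; move y to the remainder.
  remainder xy + y^2 + y ≠ 0; add k_3 = xy + y^2 + y to the basis.

S(h_1,k_3): lcm = x^2y. S = xy^2 + y^2.
  leading term xy^2: subtract (y)·k_3 from xy^2 + y^2 → y^3
  leading term y^3: no divisor's leading term divides it; move y^3 to the remainder.
  remainder y^3 ≠ 0; add k_4 = y^3 to the basis.

The other S-polynomials (S(h_2,k_3), S(h_1,k_4), S(h_2,k_4), S(k_3,k_4)) all reduce to 0 modulo the current basis, so we have a Gröbner basis.
Inter-reduce: drop elements whose leading term is divisible by another's, tail-reduce, and make monic.
Reduced Gröbner basis: {y^3, x^2 + x + y, xy + y^2 + y}.

These differ, so the ideals are not equal.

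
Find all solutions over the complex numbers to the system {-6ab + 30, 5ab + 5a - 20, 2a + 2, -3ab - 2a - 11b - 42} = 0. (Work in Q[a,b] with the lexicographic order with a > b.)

{(-1, -5)}

Compute a lex Gröbner basis by Buchberger's algorithm.
f_1 = -6ab + 30, LT = ab.
f_2 = 5ab + 5a - 20, LT = ab.
f_3 = 2a + 2, LT = a.
f_4 = -3ab - 2a - 11b - 42, LT = ab.

S(f_1,f_3): lcm = ab. S = -b - 5.
  leading term b: no divisor's leading term divides it; move -b to the remainder.
  leading term 1: no divisor's leading term divides it; move -5 to the remainder.
  remainder -b - 5 ≠ 0; add h_5 = -b - 5 to the basis.

The other S-polynomials (S(f_1,f_2), S(f_1,f_4), S(f_2,f_3), S(f_2,f_4), S(f_3,f_4), S(f_1,h_5), S(f_2,h_5), S(f_3,h_5), S(f_4,h_5)) all reduce to 0 modulo the current basis, so we have a Gröbner basis.
Inter-reduce: drop elements whose leading term is divisible by another's, tail-reduce, and make monic.
Reduced Gröbner basis: {a + 1, b + 5}.

Since the basis is lex-ordered, b + 5 is univariate in b. Its roots are {-5}. Back-substituting each root into the other basis elements fixes the other coordinates.
  b = -5: the earlier basis element becomes a + 1 = 0, giving a = -1 — point (-1, -5).
Check: every point annihilates each of the original generators.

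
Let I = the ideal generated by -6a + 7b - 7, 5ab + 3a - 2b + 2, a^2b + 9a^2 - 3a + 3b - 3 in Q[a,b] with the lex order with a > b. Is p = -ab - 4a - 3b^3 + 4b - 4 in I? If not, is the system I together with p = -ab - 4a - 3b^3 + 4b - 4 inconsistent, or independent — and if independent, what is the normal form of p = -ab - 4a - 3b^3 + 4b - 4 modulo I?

Adjoining -ab - 4a - 3b^3 + 4b - 4 makes the ideal the whole ring: the system is inconsistent.

First compute the reduced Gröbner basis of I by Buchberger's algorithm.
f_1 = -6a + 7b - 7, LT = a.
f_2 = 5ab + 3a - 2b + 2, LT = ab.
f_3 = a^2b + 9a^2 - 3a + 3b - 3, LT = a^2b.

S(f_1,f_2): lcm = ab. S = -3/5a - 7/6b^2 + 47/30b - 2/5.
  reduce S modulo (f_1, f_2, f_3):
  remainder -7/6b^2 + 13/15b + 3/10 ≠ 0; add h_4 = -7/6b^2 + 13/15b + 3/10 to the basis.

S(f_1,f_3): lcm = a^2b. S = -9a^2 - 7/6ab^2 + 7/6ab + 3a - 3b + 3.
  reduce S modulo (f_1, f_2, f_3, h_4):
  remainder 773/50b - 773/50 ≠ 0; add h_5 = 773/50b - 773/50 to the basis.

The other S-polynomials (S(f_2,f_3), S(f_1,h_4), S(f_2,h_4), S(f_3,h_4), S(f_1,h_5), S(f_2,h_5), S(f_3,h_5), S(h_4,h_5)) all reduce to 0 modulo the current basis, so we have a Gröbner basis.
Inter-reduce: drop elements whose leading term is divisible by another's, tail-reduce, and make monic.
Reduced Gröbner basis: {a, b - 1}.
Label its elements g_1 = a, g_2 = b - 1.

Reduce p = -ab - 4a - 3b^3 + 4b - 4 modulo G:
  leading term ab: subtract (-b)·g_1 from -ab - 4a - 3b^3 + 4b - 4 → -4a - 3b^3 + 4b - 4
  leading term a: subtract (-4)·g_1 from -4a - 3b^3 + 4b - 4 → -3b^3 + 4b - 4
  leading term b^3: subtract (-3b^2)·g_2 from -3b^3 + 4b - 4 → -3b^2 + 4b - 4
  leading term b^2: subtract (-3b)·g_2 from -3b^2 + 4b - 4 → b - 4
  leading term b: subtract (1)·g_2 from b - 4 → -3
  leading term 1: no divisor's leading term divides it; move -3 to the remainder.
  normal form = -3.
The normal form is nonzero, so p ∉ I. Since p minus its normal form lies in I, I + (p) = I + (r) where r = -3; decide whether this ideal is the whole ring.
Here r = -3 is a nonzero constant, hence a unit: 1 ∈ I + (p), the Gröbner basis of I + (p) is {1}, and the enlarged system has no common solution — adjoining p is inconsistent.

The remainder on division by a Gröbner basis is unique — it is the normal form.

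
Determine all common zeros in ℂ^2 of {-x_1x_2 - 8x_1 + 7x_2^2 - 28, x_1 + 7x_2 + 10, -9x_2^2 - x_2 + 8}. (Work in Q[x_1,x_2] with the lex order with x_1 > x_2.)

{(-3, -1)}

Compute a lex Gröbner basis by Buchberger's algorithm.
f_1 = -x_1x_2 - 8x_1 + 7x_2^2 - 28, LT = x_1x_2.
f_2 = x_1 + 7x_2 + 10, LT = x_1.
f_3 = -9x_2^2 - x_2 + 8, LT = x_2^2.

S(f_1,f_2): lcm = x_1x_2. S = 8x_1 - 14x_2^2 - 10x_2 + 28.
  leading term x_1: subtract (8)·f_2 from 8x_1 - 14x_2^2 - 10x_2 + 28 → -14x_2^2 - 66x_2 - 52
  leading term x_2^2: subtract (14/9)·f_3 from -14x_2^2 - 66x_2 - 52 → -580/9x_2 - 580/9
  leading term x_2: no divisor's leading term divides it; move -580/9x_2 to the remainder.
  leading term 1: no divisor's leading term divides it; move -580/9 to the remainder.
  remainder -580/9x_2 - 580/9 ≠ 0; add h_4 = -580/9x_2 - 580/9 to the basis.

S(f_1,f_3): lcm = x_1x_2^2. S = 71/9x_1x_2 + 8/9x_1 - 7x_2^3 + 28x_2.
  leading term x_1x_2: subtract (-71/9)·f_1 from 71/9x_1x_2 + 8/9x_1 - 7x_2^3 + 28x_2 → -560/9x_1 - 7x_2^3 + 497/9x_2^2 + 28x_2 - 1988/9
  leading term x_1: subtract (-560/9)·f_2 from -560/9x_1 - 7x_2^3 + 497/9x_2^2 + 28x_2 - 1988/9 → -7x_2^3 + 497/9x_2^2 + 4172/9x_2 + 1204/3
  leading term x_2^3: subtract (7/9x_2)·f_3 from -7x_2^3 + 497/9x_2^2 + 4172/9x_2 + 1204/3 → 56x_2^2 + 1372/3x_2 + 1204/3
  leading term x_2^2: subtract (-56/9)·f_3 from 56x_2^2 + 1372/3x_2 + 1204/3 → 4060/9x_2 + 4060/9
  leading term x_2: subtract (-7)·h_4 from 4060/9x_2 + 4060/9 → 0
  remainder 0.

S(f_2,f_3): leading monomials are coprime, so the S-polynomial reduces to 0 (Buchberger's first criterion).
S(f_1,h_4): lcm = x_1x_2. S = 7x_1 - 7x_2^2 + 28.
  leading term x_1: subtract (7)·f_2 from 7x_1 - 7x_2^2 + 28 → -7x_2^2 - 49x_2 - 42
  leading term x_2^2: subtract (7/9)·f_3 from -7x_2^2 - 49x_2 - 42 → -434/9x_2 - 434/9
  leading term x_2: subtract (217/290)·h_4 from -434/9x_2 - 434/9 → 0
  remainder 0.

S(f_2,h_4): leading monomials are coprime, so the S-polynomial reduces to 0 (Buchberger's first criterion).
S(f_3,h_4): lcm = x_2^2. S = -8/9x_2 - 8/9.
  leading term x_2: subtract (2/145)·h_4 from -8/9x_2 - 8/9 → 0
  remainder 0.

Every S-polynomial of the final basis reduces to 0, so we have a Gröbner basis.
Inter-reduce: drop elements whose leading term is divisible by another's, tail-reduce, and make monic.
Reduced Gröbner basis: {x_1 + 3, x_2 + 1}.

A lex Gröbner basis eliminates variables successively. Here x_2 + 1 depends only on x_2, with roots {-1}; lifting each root through the earlier basis elements recovers the full solutions.
  x_2 = -1: the earlier basis element becomes x_1 + 3 = 0, giving x_1 = -3 — point (-3, -1).
Substituting each solution back into the original system confirms all equations vanish.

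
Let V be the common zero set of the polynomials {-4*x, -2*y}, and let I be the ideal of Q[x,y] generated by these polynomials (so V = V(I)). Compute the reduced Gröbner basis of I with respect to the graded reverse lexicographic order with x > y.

f_1 = -4*x, LT = x.
f_2 = -2*y, LT = y.

The S-polynomials (S(f_1,f_2)) all reduce to 0 modulo the current basis, so we have a Gröbner basis.

G = {x, y}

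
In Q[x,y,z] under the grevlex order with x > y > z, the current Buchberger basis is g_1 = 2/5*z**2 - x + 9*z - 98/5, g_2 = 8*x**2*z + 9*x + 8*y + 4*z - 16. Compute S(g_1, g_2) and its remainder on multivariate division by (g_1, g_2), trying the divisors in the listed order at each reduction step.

lcm(LM(g_1), LM(g_2)) = x**2*z**2.
S = (lcm/LT(g_1))·g_1 − (lcm/LT(g_2))·g_2 = -5/2*x**3 + 45/2*x**2*z - 49*x**2 - 9/8*x*z - y*z - 1/2*z**2 + 2*z.
Reduce S modulo (g_1, g_2) in that order:
  leading term x**3: no divisor's leading term divides it; move -5/2*x**3 to the remainder.
  leading term x**2*z: subtract (45/16)·g_2 from 45/2*x**2*z - 49*x**2 - 9/8*x*z - y*z - 1/2*z**2 + 2*z → -49*x**2 - 9/8*x*z - y*z - 1/2*z**2 - 405/16*x - 45/2*y - 37/4*z + 45
  leading term x**2: no divisor's leading term divides it; move -49*x**2 to the remainder.
  leading term x*z: no divisor's leading term divides it; move -9/8*x*z to the remainder.
  leading term y*z: no divisor's leading term divides it; move -y*z to the remainder.
  leading term z**2: subtract (-5/4)·g_1 from -1/2*z**2 - 405/16*x - 45/2*y - 37/4*z + 45 → -425/16*x - 45/2*y + 2*z + 41/2
  leading term x: no divisor's leading term divides it; move -425/16*x to the remainder.
  leading term y: no divisor's leading term divides it; move -45/2*y to the remainder.
  leading term z: no divisor's leading term divides it; move 2*z to the remainder.
  leading term 1: no divisor's leading term divides it; move 41/2 to the remainder.
The remainder -5/2*x**3 - 49*x**2 - 9/8*x*z - y*z - 425/16*x - 45/2*y + 2*z + 41/2 is nonzero, so it would be added as the next basis element.

S(g_1, g_2) = -5/2*x**3 + 45/2*x**2*z - 49*x**2 - 9/8*x*z - y*z - 1/2*z**2 + 2*z; remainder on division = -5/2*x**3 - 49*x**2 - 9/8*x*z - y*z - 425/16*x - 45/2*y + 2*z + 41/2.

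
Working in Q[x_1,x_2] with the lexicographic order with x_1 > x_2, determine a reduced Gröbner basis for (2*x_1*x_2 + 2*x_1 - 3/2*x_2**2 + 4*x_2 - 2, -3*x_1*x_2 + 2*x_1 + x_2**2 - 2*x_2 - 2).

G = {x_1 - 1/4*x_2**2 + 4/5*x_2 - 1, x_2**3 - 26/5*x_2**2 + 44/5*x_2}

f_1 = 2*x_1*x_2 + 2*x_1 - 3/2*x_2**2 + 4*x_2 - 2, LT = x_1*x_2.
f_2 = -3*x_1*x_2 + 2*x_1 + x_2**2 - 2*x_2 - 2, LT = x_1*x_2.

S(f_1,f_2): lcm = x_1*x_2. S = 5/3*x_1 - 5/12*x_2**2 + 4/3*x_2 - 5/3.
  leading term x_1: no divisor's leading term divides it; move 5/3*x_1 to the remainder.
  leading term x_2**2: no divisor's leading term divides it; move -5/12*x_2**2 to the remainder.
  leading term x_2: no divisor's leading term divides it; move 4/3*x_2 to the remainder.
  leading term 1: no divisor's leading term divides it; move -5/3 to the remainder.
  remainder 5/3*x_1 - 5/12*x_2**2 + 4/3*x_2 - 5/3 ≠ 0; add g_3 = 5/3*x_1 - 5/12*x_2**2 + 4/3*x_2 - 5/3 to the basis.

S(f_1,g_3): lcm = x_1*x_2. S = x_1 + 1/4*x_2**3 - 31/20*x_2**2 + 3*x_2 - 1.
  leading term x_1: subtract (3/5)·g_3 from x_1 + 1/4*x_2**3 - 31/20*x_2**2 + 3*x_2 - 1 → 1/4*x_2**3 - 13/10*x_2**2 + 11/5*x_2
  leading term x_2**3: no divisor's leading term divides it; move 1/4*x_2**3 to the remainder.
  leading term x_2**2: no divisor's leading term divides it; move -13/10*x_2**2 to the remainder.
  leading term x_2: no divisor's leading term divides it; move 11/5*x_2 to the remainder.
  remainder 1/4*x_2**3 - 13/10*x_2**2 + 11/5*x_2 ≠ 0; add g_4 = 1/4*x_2**3 - 13/10*x_2**2 + 11/5*x_2 to the basis.

S(f_2,g_3): lcm = x_1*x_2. S = -2/3*x_1 + 1/4*x_2**3 - 17/15*x_2**2 + 5/3*x_2 + 2/3.
  leading term x_1: subtract (-2/5)·g_3 from -2/3*x_1 + 1/4*x_2**3 - 17/15*x_2**2 + 5/3*x_2 + 2/3 → 1/4*x_2**3 - 13/10*x_2**2 + 11/5*x_2
  leading term x_2**3: subtract (1)·g_4 from 1/4*x_2**3 - 13/10*x_2**2 + 11/5*x_2 → 0
  remainder 0.

S(f_1,g_4): lcm = x_1*x_2**3. S = 31/5*x_1*x_2**2 - 44/5*x_1*x_2 - 3/4*x_2**4 + 2*x_2**3 - x_2**2.
  leading term x_1*x_2**2: subtract (31/10*x_2)·f_1 from 31/5*x_1*x_2**2 - 44/5*x_1*x_2 - 3/4*x_2**4 + 2*x_2**3 - x_2**2 → -15*x_1*x_2 - 3/4*x_2**4 + 133/20*x_2**3 - 67/5*x_2**2 + 31/5*x_2
  leading term x_1*x_2: subtract (-15/2)·f_1 from -15*x_1*x_2 - 3/4*x_2**4 + 133/20*x_2**3 - 67/5*x_2**2 + 31/5*x_2 → 15*x_1 - 3/4*x_2**4 + 133/20*x_2**3 - 493/20*x_2**2 + 181/5*x_2 - 15
  leading term x_1: subtract (9)·g_3 from 15*x_1 - 3/4*x_2**4 + 133/20*x_2**3 - 493/20*x_2**2 + 181/5*x_2 - 15 → -3/4*x_2**4 + 133/20*x_2**3 - 209/10*x_2**2 + 121/5*x_2
  leading term x_2**4: subtract (-3*x_2)·g_4 from -3/4*x_2**4 + 133/20*x_2**3 - 209/10*x_2**2 + 121/5*x_2 → 11/4*x_2**3 - 143/10*x_2**2 + 121/5*x_2
  leading term x_2**3: subtract (11)·g_4 from 11/4*x_2**3 - 143/10*x_2**2 + 121/5*x_2 → 0
  remainder 0.

S(f_2,g_4): lcm = x_1*x_2**3. S = 68/15*x_1*x_2**2 - 44/5*x_1*x_2 - 1/3*x_2**4 + 2/3*x_2**3 + 2/3*x_2**2.
  leading term x_1*x_2**2: subtract (34/15*x_2)·f_1 from 68/15*x_1*x_2**2 - 44/5*x_1*x_2 - 1/3*x_2**4 + 2/3*x_2**3 + 2/3*x_2**2 → -40/3*x_1*x_2 - 1/3*x_2**4 + 61/15*x_2**3 - 42/5*x_2**2 + 68/15*x_2
  leading term x_1*x_2: subtract (-20/3)·f_1 from -40/3*x_1*x_2 - 1/3*x_2**4 + 61/15*x_2**3 - 42/5*x_2**2 + 68/15*x_2 → 40/3*x_1 - 1/3*x_2**4 + 61/15*x_2**3 - 92/5*x_2**2 + 156/5*x_2 - 40/3
  leading term x_1: subtract (8)·g_3 from 40/3*x_1 - 1/3*x_2**4 + 61/15*x_2**3 - 92/5*x_2**2 + 156/5*x_2 - 40/3 → -1/3*x_2**4 + 61/15*x_2**3 - 226/15*x_2**2 + 308/15*x_2
  leading term x_2**4: subtract (-4/3*x_2)·g_4 from -1/3*x_2**4 + 61/15*x_2**3 - 226/15*x_2**2 + 308/15*x_2 → 7/3*x_2**3 - 182/15*x_2**2 + 308/15*x_2
  leading term x_2**3: subtract (28/3)·g_4 from 7/3*x_2**3 - 182/15*x_2**2 + 308/15*x_2 → 0
  remainder 0.

S(g_3,g_4): leading monomials are coprime, so the S-polynomial reduces to 0 (Buchberger's first criterion).
Every S-polynomial of the final basis reduces to 0, so we have a Gröbner basis.
Inter-reduce: drop elements whose leading term is divisible by another's, tail-reduce, and make monic.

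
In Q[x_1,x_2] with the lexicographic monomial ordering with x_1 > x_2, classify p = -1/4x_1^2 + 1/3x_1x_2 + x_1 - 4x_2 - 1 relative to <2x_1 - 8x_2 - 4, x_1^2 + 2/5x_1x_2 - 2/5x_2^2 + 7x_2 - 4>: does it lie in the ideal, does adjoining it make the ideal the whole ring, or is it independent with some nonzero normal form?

-1/4x_1^2 + 1/3x_1x_2 + x_1 - 4x_2 - 1 is independent of I; its normal form modulo I is 46/129x_2.

First compute the reduced Gröbner basis of I by Buchberger's algorithm.
f_1 = 2x_1 - 8x_2 - 4, LT = x_1.
f_2 = x_1^2 + 2/5x_1x_2 - 2/5x_2^2 + 7x_2 - 4, LT = x_1^2.

S(f_1,f_2): lcm = x_1^2. S = -22/5x_1x_2 - 2x_1 + 2/5x_2^2 - 7x_2 + 4.
  leading term x_1x_2: subtract (-11/5x_2)·f_1 from -22/5x_1x_2 - 2x_1 + 2/5x_2^2 - 7x_2 + 4 → -2x_1 - 86/5x_2^2 - 79/5x_2 + 4
  leading term x_1: subtract (-1)·f_1 from -2x_1 - 86/5x_2^2 - 79/5x_2 + 4 → -86/5x_2^2 - 119/5x_2
  leading term x_2^2: no divisor's leading term divides it; move -86/5x_2^2 to the remainder.
  leading term x_2: no divisor's leading term divides it; move -119/5x_2 to the remainder.
  remainder -86/5x_2^2 - 119/5x_2 ≠ 0; add h_3 = -86/5x_2^2 - 119/5x_2 to the basis.

S(f_1,h_3): leading monomials are coprime, so the S-polynomial reduces to 0 (Buchberger's first criterion).
S(f_2,h_3): leading monomials are coprime, so the S-polynomial reduces to 0 (Buchberger's first criterion).
Every S-polynomial of the final basis reduces to 0, so we have a Gröbner basis.
Inter-reduce: drop elements whose leading term is divisible by another's, tail-reduce, and make monic.
Reduced Gröbner basis: {x_1 - 4x_2 - 2, x_2^2 + 119/86x_2}.
Label its elements g_1 = x_1 - 4x_2 - 2, g_2 = x_2^2 + 119/86x_2.

Reduce p = -1/4x_1^2 + 1/3x_1x_2 + x_1 - 4x_2 - 1 modulo G:
  leading term x_1^2: subtract (-1/4x_1)·g_1 from -1/4x_1^2 + 1/3x_1x_2 + x_1 - 4x_2 - 1 → -2/3x_1x_2 + 1/2x_1 - 4x_2 - 1
  leading term x_1x_2: subtract (-2/3x_2)·g_1 from -2/3x_1x_2 + 1/2x_1 - 4x_2 - 1 → 1/2x_1 - 8/3x_2^2 - 16/3x_2 - 1
  leading term x_1: subtract (1/2)·g_1 from 1/2x_1 - 8/3x_2^2 - 16/3x_2 - 1 → -8/3x_2^2 - 10/3x_2
  leading term x_2^2: subtract (-8/3)·g_2 from -8/3x_2^2 - 10/3x_2 → 46/129x_2
  leading term x_2: no divisor's leading term divides it; move 46/129x_2 to the remainder.
  normal form = 46/129x_2.
The normal form is nonzero, so p ∉ I. Since p minus its normal form lies in I, I + (p) = I + (r) where r = 46/129x_2; decide whether this ideal is the whole ring.
Run Buchberger on G together with r (pairs among the g_i already reduce to 0 since G is a Gröbner basis):
g_1 = x_1 - 4x_2 - 2, LT = x_1.
g_2 = x_2^2 + 119/86x_2, LT = x_2^2.
r = 46/129x_2, LT = x_2.

S(g_1,g_2): leading monomials are coprime, so the S-polynomial reduces to 0 (Buchberger's first criterion).
S(g_1,r): leading monomials are coprime, so the S-polynomial reduces to 0 (Buchberger's first criterion).
S(g_2,r): lcm = x_2^2. S = 119/86x_2.
  leading term x_2: subtract (357/92)·r from 119/86x_2 → 0
  remainder 0.

Every S-polynomial of the final basis reduces to 0, so we have a Gröbner basis.
Inter-reduce: drop elements whose leading term is divisible by another's, tail-reduce, and make monic.
Reduced Gröbner basis: {x_1 - 2, x_2}.
The reduced Gröbner basis of I + (p) is {x_1 - 2, x_2} ≠ {1}, a proper ideal, so the enlarged system stays consistent: p is independent of I, with normal form 46/129x_2.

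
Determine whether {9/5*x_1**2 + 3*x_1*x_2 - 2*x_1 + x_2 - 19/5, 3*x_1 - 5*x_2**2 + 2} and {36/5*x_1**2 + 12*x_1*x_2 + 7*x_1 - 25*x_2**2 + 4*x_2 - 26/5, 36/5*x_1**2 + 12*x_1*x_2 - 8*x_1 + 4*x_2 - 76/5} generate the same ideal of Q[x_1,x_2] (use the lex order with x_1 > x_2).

For a fixed monomial order, each ideal has a unique reduced Gröbner basis; comparing bases decides equality.
Buchberger on the first generating set:
f_1 = 9/5*x_1**2 + 3*x_1*x_2 - 2*x_1 + x_2 - 19/5, LT = x_1**2.
f_2 = 3*x_1 - 5*x_2**2 + 2, LT = x_1.

S(f_1,f_2): lcm = x_1**2. S = 5/3*x_1*x_2**2 + 5/3*x_1*x_2 - 16/9*x_1 + 5/9*x_2 - 19/9.
  reduce S modulo (f_1, f_2):
  remainder 25/9*x_2**4 + 25/9*x_2**3 - 110/27*x_2**2 - 5/9*x_2 - 25/27 ≠ 0; add g_3 = 25/9*x_2**4 + 25/9*x_2**3 - 110/27*x_2**2 - 5/9*x_2 - 25/27 to the basis.

The other S-polynomials (S(f_1,g_3), S(f_2,g_3)) all reduce to 0 modulo the current basis, so we have a Gröbner basis.
Inter-reduce: drop elements whose leading term is divisible by another's, tail-reduce, and make monic.
Reduced Gröbner basis: {x_1 - 5/3*x_2**2 + 2/3, x_2**4 + x_2**3 - 22/15*x_2**2 - 1/5*x_2 - 1/3}.

Buchberger on the second generating set:
h_1 = 36/5*x_1**2 + 12*x_1*x_2 + 7*x_1 - 25*x_2**2 + 4*x_2 - 26/5, LT = x_1**2.
h_2 = 36/5*x_1**2 + 12*x_1*x_2 - 8*x_1 + 4*x_2 - 76/5, LT = x_1**2.

S(h_1,h_2): lcm = x_1**2. S = 25/12*x_1 - 125/36*x_2**2 + 25/18.
  reduce S modulo (h_1, h_2):
  remainder 25/12*x_1 - 125/36*x_2**2 + 25/18 ≠ 0; add k_3 = 25/12*x_1 - 125/36*x_2**2 + 25/18 to the basis.

S(h_1,k_3): lcm = x_1**2. S = 5/3*x_1*x_2**2 + 5/3*x_1*x_2 + 11/36*x_1 - 125/36*x_2**2 + 5/9*x_2 - 13/18.
  reduce S modulo (h_1, h_2, k_3):
  remainder 25/9*x_2**4 + 25/9*x_2**3 - 110/27*x_2**2 - 5/9*x_2 - 25/27 ≠ 0; add k_4 = 25/9*x_2**4 + 25/9*x_2**3 - 110/27*x_2**2 - 5/9*x_2 - 25/27 to the basis.

The other S-polynomials (S(h_2,k_3), S(h_1,k_4), S(h_2,k_4), S(k_3,k_4)) all reduce to 0 modulo the current basis, so we have a Gröbner basis.
Inter-reduce: drop elements whose leading term is divisible by another's, tail-reduce, and make monic.
Reduced Gröbner basis: {x_1 - 5/3*x_2**2 + 2/3, x_2**4 + x_2**3 - 22/15*x_2**2 - 1/5*x_2 - 1/3}.

The two bases agree; hence the ideals are identical.

Yes, the ideals are equal.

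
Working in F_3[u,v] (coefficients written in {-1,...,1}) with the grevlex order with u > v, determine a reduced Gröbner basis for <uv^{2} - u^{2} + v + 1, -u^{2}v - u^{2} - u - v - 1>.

G = {u^{3} - u^{2} + v^{2} + u - 1, u^{2}v + u^{2} + u + v + 1, uv^{2} - u^{2} + v + 1, v^{3} - u^{2} + v^{2} + u}

The reduced Gröbner basis is the canonical form of the ideal for this ordering.

f_1 = uv^{2} - u^{2} + v + 1, LT = uv^{2}.
f_2 = -u^{2}v - u^{2} - u - v - 1, LT = u^{2}v.

S(f_1,f_2): lcm = u^{2}v^{2}. S = -u^{3} - u^{2}v - v^{2} + u - v.
  leading term u^{3}: no divisor's leading term divides it; move -u^{3} to the remainder.
  leading term u^{2}v: subtract (1)·f_2 from -u^{2}v - v^{2} + u - v → u^{2} - v^{2} - u + 1
  leading term u^{2}: no divisor's leading term divides it; move u^{2} to the remainder.
  leading term v^{2}: no divisor's leading term divides it; move -v^{2} to the remainder.
  leading term u: no divisor's leading term divides it; move -u to the remainder.
  leading term 1: no divisor's leading term divides it; move 1 to the remainder.
  remainder -u^{3} + u^{2} - v^{2} - u + 1 ≠ 0; add g_3 = -u^{3} + u^{2} - v^{2} - u + 1 to the basis.

S(f_1,g_3): lcm = u^{3}v^{2}. S = -u^{4} + u^{2}v^{2} - v^{4} + u^{2}v - uv^{2} + u^{2} + v^{2}.
  leading term u^{4}: subtract (u)·g_3 from -u^{4} + u^{2}v^{2} - v^{4} + u^{2}v - uv^{2} + u^{2} + v^{2} → u^{2}v^{2} - v^{4} - u^{3} + u^{2}v - u^{2} + v^{2} - u
  leading term u^{2}v^{2}: subtract (u)·f_1 from u^{2}v^{2} - v^{4} - u^{3} + u^{2}v - u^{2} + v^{2} - u → -v^{4} + u^{2}v - u^{2} - uv + v^{2} + u
  leading term v^{4}: no divisor's leading term divides it; move -v^{4} to the remainder.
  leading term u^{2}v: subtract (-1)·f_2 from u^{2}v - u^{2} - uv + v^{2} + u → u^{2} - uv + v^{2} - v - 1
  leading term u^{2}: no divisor's leading term divides it; move u^{2} to the remainder.
  leading term uv: no divisor's leading term divides it; move -uv to the remainder.
  leading term v^{2}: no divisor's leading term divides it; move v^{2} to the remainder.
  leading term v: no divisor's leading term divides it; move -v to the remainder.
  leading term 1: no divisor's leading term divides it; move -1 to the remainder.
  remainder -v^{4} + u^{2} - uv + v^{2} - v - 1 ≠ 0; add g_4 = -v^{4} + u^{2} - uv + v^{2} - v - 1 to the basis.

S(f_2,g_3): lcm = u^{3}v. S = u^{3} + u^{2}v - v^{3} + u^{2} + u + v.
  leading term u^{3}: subtract (-1)·g_3 from u^{3} + u^{2}v - v^{3} + u^{2} + u + v → u^{2}v - v^{3} - u^{2} - v^{2} + v + 1
  leading term u^{2}v: subtract (-1)·f_2 from u^{2}v - v^{3} - u^{2} - v^{2} + v + 1 → -v^{3} + u^{2} - v^{2} - u
  leading term v^{3}: no divisor's leading term divides it; move -v^{3} to the remainder.
  leading term u^{2}: no divisor's leading term divides it; move u^{2} to the remainder.
  leading term v^{2}: no divisor's leading term divides it; move -v^{2} to the remainder.
  leading term u: no divisor's leading term divides it; move -u to the remainder.
  remainder -v^{3} + u^{2} - v^{2} - u ≠ 0; add g_5 = -v^{3} + u^{2} - v^{2} - u to the basis.

The other S-polynomials (S(f_1,g_4), S(f_2,g_4), S(g_3,g_4), S(f_1,g_5), S(f_2,g_5), S(g_3,g_5), S(g_4,g_5)) all reduce to 0 modulo the current basis, so we have a Gröbner basis.
Inter-reduce: drop elements whose leading term is divisible by another's, tail-reduce, and make monic.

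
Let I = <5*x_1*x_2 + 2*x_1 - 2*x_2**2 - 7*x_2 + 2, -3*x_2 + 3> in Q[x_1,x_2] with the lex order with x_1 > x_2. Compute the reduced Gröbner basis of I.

f_1 = 5*x_1*x_2 + 2*x_1 - 2*x_2**2 - 7*x_2 + 2, LT = x_1*x_2.
f_2 = -3*x_2 + 3, LT = x_2.

S(f_1,f_2): lcm = x_1*x_2. S = 7/5*x_1 - 2/5*x_2**2 - 7/5*x_2 + 2/5.
  leading term x_1: no divisor's leading term divides it; move 7/5*x_1 to the remainder.
  leading term x_2**2: subtract (2/15*x_2)·f_2 from -2/5*x_2**2 - 7/5*x_2 + 2/5 → -9/5*x_2 + 2/5
  leading term x_2: subtract (3/5)·f_2 from -9/5*x_2 + 2/5 → -7/5
  leading term 1: no divisor's leading term divides it; move -7/5 to the remainder.
  remainder 7/5*x_1 - 7/5 ≠ 0; add g_3 = 7/5*x_1 - 7/5 to the basis.

The other S-polynomials (S(f_1,g_3), S(f_2,g_3)) all reduce to 0 modulo the current basis, so we have a Gröbner basis.
Inter-reduce: drop elements whose leading term is divisible by another's, tail-reduce, and make monic.

G = {x_1 - 1, x_2 - 1}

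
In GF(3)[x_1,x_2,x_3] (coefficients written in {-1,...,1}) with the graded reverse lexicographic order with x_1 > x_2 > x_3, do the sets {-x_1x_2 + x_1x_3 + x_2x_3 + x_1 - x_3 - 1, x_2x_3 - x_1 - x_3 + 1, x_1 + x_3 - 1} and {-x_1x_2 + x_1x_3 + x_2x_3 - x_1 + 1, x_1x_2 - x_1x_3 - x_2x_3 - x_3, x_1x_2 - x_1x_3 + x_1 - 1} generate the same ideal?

Yes, the ideals are equal.

Since reduced Gröbner bases are canonical representatives of ideals under a given ordering, it suffices to compute and compare them.
Buchberger on the first generating set:
f_1 = -x_1x_2 + x_1x_3 + x_2x_3 + x_1 - x_3 - 1, LT = x_1x_2.
f_2 = x_2x_3 - x_1 - x_3 + 1, LT = x_2x_3.
f_3 = x_1 + x_3 - 1, LT = x_1.

S(f_1,f_2): lcm = x_1x_2x_3. S = -x_1x_3^2 - x_2x_3^2 + x_1^2 + x_3^2 - x_1 + x_3.
  leading term x_1x_3^2: subtract (-x_3^2)·f_3 from -x_1x_3^2 - x_2x_3^2 + x_1^2 + x_3^2 - x_1 + x_3 → -x_2x_3^2 + x_3^3 + x_1^2 - x_1 + x_3
  leading term x_2x_3^2: subtract (-x_3)·f_2 from -x_2x_3^2 + x_3^3 + x_1^2 - x_1 + x_3 → x_3^3 + x_1^2 - x_1x_3 - x_3^2 - x_1 - x_3
  leading term x_3^3: no divisor's leading term divides it; move x_3^3 to the remainder.
  leading term x_1^2: subtract (x_1)·f_3 from x_1^2 - x_1x_3 - x_3^2 - x_1 - x_3 → x_1x_3 - x_3^2 - x_3
  leading term x_1x_3: subtract (x_3)·f_3 from x_1x_3 - x_3^2 - x_3 → x_3^2
  leading term x_3^2: no divisor's leading term divides it; move x_3^2 to the remainder.
  remainder x_3^3 + x_3^2 ≠ 0; add g_4 = x_3^3 + x_3^2 to the basis.

S(f_1,f_3): lcm = x_1x_2. S = -x_1x_3 + x_2x_3 - x_1 + x_2 + x_3 + 1.
  leading term x_1x_3: subtract (-x_3)·f_3 from -x_1x_3 + x_2x_3 - x_1 + x_2 + x_3 + 1 → x_2x_3 + x_3^2 - x_1 + x_2 + 1
  leading term x_2x_3: subtract (1)·f_2 from x_2x_3 + x_3^2 - x_1 + x_2 + 1 → x_3^2 + x_2 + x_3
  leading term x_3^2: no divisor's leading term divides it; move x_3^2 to the remainder.
  leading term x_2: no divisor's leading term divides it; move x_2 to the remainder.
  leading term x_3: no divisor's leading term divides it; move x_3 to the remainder.
  remainder x_3^2 + x_2 + x_3 ≠ 0; add g_5 = x_3^2 + x_2 + x_3 to the basis.

S(f_2,g_5): lcm = x_2x_3^2. S = -x_2^2 - x_1x_3 - x_2x_3 - x_3^2 + x_3.
  leading term x_2^2: no divisor's leading term divides it; move -x_2^2 to the remainder.
  leading term x_1x_3: subtract (-x_3)·f_3 from -x_1x_3 - x_2x_3 - x_3^2 + x_3 → -x_2x_3
  leading term x_2x_3: subtract (-1)·f_2 from -x_2x_3 → -x_1 - x_3 + 1
  leading term x_1: subtract (-1)·f_3 from -x_1 - x_3 + 1 → 0
  remainder -x_2^2 ≠ 0; add g_6 = -x_2^2 to the basis.

The other S-polynomials (S(f_2,f_3), S(f_1,g_4), S(f_2,g_4), S(f_3,g_4), S(f_1,g_5), S(f_3,g_5), S(g_4,g_5), S(f_1,g_6), S(f_2,g_6), S(f_3,g_6), S(g_4,g_6), S(g_5,g_6)) all reduce to 0 modulo the current basis, so we have a Gröbner basis.
Inter-reduce: drop elements whose leading term is divisible by another's, tail-reduce, and make monic.
Reduced Gröbner basis: {x_2^2, x_2x_3, x_3^2 + x_2 + x_3, x_1 + x_3 - 1}.

Buchberger on the second generating set:
h_1 = -x_1x_2 + x_1x_3 + x_2x_3 - x_1 + 1, LT = x_1x_2.
h_2 = x_1x_2 - x_1x_3 - x_2x_3 - x_3, LT = x_1x_2.
h_3 = x_1x_2 - x_1x_3 + x_1 - 1, LT = x_1x_2.

S(h_1,h_2): lcm = x_1x_2. S = x_1 + x_3 - 1.
  leading term x_1: no divisor's leading term divides it; move x_1 to the remainder.
  leading term x_3: no divisor's leading term divides it; move x_3 to the remainder.
  leading term 1: no divisor's leading term divides it; move -1 to the remainder.
  remainder x_1 + x_3 - 1 ≠ 0; add k_4 = x_1 + x_3 - 1 to the basis.

S(h_1,h_3): lcm = x_1x_2. S = -x_2x_3.
  leading term x_2x_3: no divisor's leading term divides it; move -x_2x_3 to the remainder.
  remainder -x_2x_3 ≠ 0; add k_5 = -x_2x_3 to the basis.

S(h_1,k_4): lcm = x_1x_2. S = -x_1x_3 + x_2x_3 + x_1 + x_2 - 1.
  leading term x_1x_3: subtract (-x_3)·k_4 from -x_1x_3 + x_2x_3 + x_1 + x_2 - 1 → x_2x_3 + x_3^2 + x_1 + x_2 - x_3 - 1
  leading term x_2x_3: subtract (-1)·k_5 from x_2x_3 + x_3^2 + x_1 + x_2 - x_3 - 1 → x_3^2 + x_1 + x_2 - x_3 - 1
  leading term x_3^2: no divisor's leading term divides it; move x_3^2 to the remainder.
  leading term x_1: subtract (1)·k_4 from x_1 + x_2 - x_3 - 1 → x_2 + x_3
  leading term x_2: no divisor's leading term divides it; move x_2 to the remainder.
  leading term x_3: no divisor's leading term divides it; move x_3 to the remainder.
  remainder x_3^2 + x_2 + x_3 ≠ 0; add k_6 = x_3^2 + x_2 + x_3 to the basis.

S(k_5,k_6): lcm = x_2x_3^2. S = -x_2^2 - x_2x_3.
  leading term x_2^2: no divisor's leading term divides it; move -x_2^2 to the remainder.
  leading term x_2x_3: subtract (1)·k_5 from -x_2x_3 → 0
  remainder -x_2^2 ≠ 0; add k_7 = -x_2^2 to the basis.

The other S-polynomials (S(h_2,h_3), S(h_2,k_4), S(h_3,k_4), S(h_1,k_5), S(h_2,k_5), S(h_3,k_5), S(k_4,k_5), S(h_1,k_6), S(h_2,k_6), S(h_3,k_6), S(k_4,k_6), S(h_1,k_7), S(h_2,k_7), S(h_3,k_7), S(k_4,k_7), S(k_5,k_7), S(k_6,k_7)) all reduce to 0 modulo the current basis, so we have a Gröbner basis.
Inter-reduce: drop elements whose leading term is divisible by another's, tail-reduce, and make monic.
Reduced Gröbner basis: {x_2^2, x_2x_3, x_3^2 + x_2 + x_3, x_1 + x_3 - 1}.

The two bases agree; hence the ideals are identical.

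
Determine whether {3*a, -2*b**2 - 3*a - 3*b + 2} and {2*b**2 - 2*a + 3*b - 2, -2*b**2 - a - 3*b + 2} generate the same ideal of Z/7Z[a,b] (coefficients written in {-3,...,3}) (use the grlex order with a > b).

Yes, the ideals are equal.

Since reduced Gröbner bases are canonical representatives of ideals under a given ordering, it suffices to compute and compare them.
Buchberger on the first generating set:
f_1 = 3*a, LT = a.
f_2 = -2*b**2 - 3*a - 3*b + 2, LT = b**2.

The S-polynomials (S(f_1,f_2)) all reduce to 0 modulo the current basis, so we have a Gröbner basis.
Inter-reduce: drop elements whose leading term is divisible by another's, tail-reduce, and make monic.
Reduced Gröbner basis: {b**2 - 2*b - 1, a}.

Buchberger on the second generating set:
h_1 = 2*b**2 - 2*a + 3*b - 2, LT = b**2.
h_2 = -2*b**2 - a - 3*b + 2, LT = b**2.

S(h_1,h_2): lcm = b**2. S = 2*a.
  leading term a: no divisor's leading term divides it; move 2*a to the remainder.
  remainder 2*a ≠ 0; add k_3 = 2*a to the basis.

The other S-polynomials (S(h_1,k_3), S(h_2,k_3)) all reduce to 0 modulo the current basis, so we have a Gröbner basis.
Inter-reduce: drop elements whose leading term is divisible by another's, tail-reduce, and make monic.
Reduced Gröbner basis: {b**2 - 2*b - 1, a}.

These coincide, so the ideals are equal.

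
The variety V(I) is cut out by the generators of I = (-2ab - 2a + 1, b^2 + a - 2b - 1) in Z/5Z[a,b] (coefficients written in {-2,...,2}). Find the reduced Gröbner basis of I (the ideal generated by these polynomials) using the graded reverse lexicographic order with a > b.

f_1 = -2ab - 2a + 1, LT = ab.
f_2 = b^2 + a - 2b - 1, LT = b^2.

S(f_1,f_2): lcm = ab^2. S = -a^2 - 2ab + a + 2b.
  reduce S modulo (f_1, f_2):
  remainder -a^2 - 2a + 2b - 1 ≠ 0; add g_3 = -a^2 - 2a + 2b - 1 to the basis.

The other S-polynomials (S(f_1,g_3), S(f_2,g_3)) all reduce to 0 modulo the current basis, so we have a Gröbner basis.

G = {a^2 + 2a - 2b + 1, ab + a + 2, b^2 + a - 2b - 1}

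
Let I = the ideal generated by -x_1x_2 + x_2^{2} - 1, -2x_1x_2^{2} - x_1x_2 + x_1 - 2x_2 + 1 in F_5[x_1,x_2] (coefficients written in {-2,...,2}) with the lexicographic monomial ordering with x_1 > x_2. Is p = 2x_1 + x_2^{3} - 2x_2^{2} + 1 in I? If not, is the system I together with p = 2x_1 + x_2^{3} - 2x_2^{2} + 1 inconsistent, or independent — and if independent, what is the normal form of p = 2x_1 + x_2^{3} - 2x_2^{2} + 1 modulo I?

Adjoining 2x_1 + x_2^{3} - 2x_2^{2} + 1 makes the ideal the whole ring: the system is inconsistent.

First compute the reduced Gröbner basis of I by Buchberger's algorithm.
f_1 = -x_1x_2 + x_2^{2} - 1, LT = x_1x_2.
f_2 = -2x_1x_2^{2} - x_1x_2 + x_1 - 2x_2 + 1, LT = x_1x_2^{2}.

S(f_1,f_2): lcm = x_1x_2^{2}. S = 2x_1x_2 - 2x_1 - x_2^{3} - 2.
  reduce S modulo (f_1, f_2):
  remainder -2x_1 - x_2^{3} + 2x_2^{2} + 1 ≠ 0; add h_3 = -2x_1 - x_2^{3} + 2x_2^{2} + 1 to the basis.

S(f_1,h_3): lcm = x_1x_2. S = 2x_2^{4} + x_2^{3} - x_2^{2} - 2x_2 + 1.
  reduce S modulo (f_1, f_2, h_3):
  remainder 2x_2^{4} + x_2^{3} - x_2^{2} - 2x_2 + 1 ≠ 0; add h_4 = 2x_2^{4} + x_2^{3} - x_2^{2} - 2x_2 + 1 to the basis.

The other S-polynomials (S(f_2,h_3), S(f_1,h_4), S(f_2,h_4), S(h_3,h_4)) all reduce to 0 modulo the current basis, so we have a Gröbner basis.
Inter-reduce: drop elements whose leading term is divisible by another's, tail-reduce, and make monic.
Reduced Gröbner basis: {x_1 - 2x_2^{3} - x_2^{2} + 2, x_2^{4} - 2x_2^{3} + 2x_2^{2} - x_2 - 2}.
Label its elements g_1 = x_1 - 2x_2^{3} - x_2^{2} + 2, g_2 = x_2^{4} - 2x_2^{3} + 2x_2^{2} - x_2 - 2.

Reduce p = 2x_1 + x_2^{3} - 2x_2^{2} + 1 modulo G:
  leading term x_1: subtract (2)·g_1 from 2x_1 + x_2^{3} - 2x_2^{2} + 1 → 2
  leading term 1: no divisor's leading term divides it; move 2 to the remainder.
  normal form = 2.
The normal form is nonzero, so p ∉ I. Since p minus its normal form lies in I, I + (p) = I + (r) where r = 2; decide whether this ideal is the whole ring.
Here r = 2 is a nonzero constant, hence a unit: 1 ∈ I + (p), the Gröbner basis of I + (p) is {1}, and the enlarged system has no common solution — adjoining p is inconsistent.

The remainder on division by a Gröbner basis is unique — it is the normal form.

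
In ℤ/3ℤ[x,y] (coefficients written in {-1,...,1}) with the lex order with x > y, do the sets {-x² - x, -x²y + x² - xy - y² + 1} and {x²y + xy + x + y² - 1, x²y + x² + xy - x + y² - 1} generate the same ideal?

Since reduced Gröbner bases are canonical representatives of ideals under a given ordering, it suffices to compute and compare them.
Buchberger on the first generating set:
f_1 = -x² - x, LT = x².
f_2 = -x²y + x² - xy - y² + 1, LT = x²y.

S(f_1,f_2): lcm = x²y. S = x² - y² + 1.
  reduce S modulo (f_1, f_2):
  remainder -x - y² + 1 ≠ 0; add g_3 = -x - y² + 1 to the basis.

S(f_1,g_3): lcm = x². S = -xy² - x.
  reduce S modulo (f_1, f_2, g_3):
  remainder y⁴ - 1 ≠ 0; add g_4 = y⁴ - 1 to the basis.

The other S-polynomials (S(f_2,g_3), S(f_1,g_4), S(f_2,g_4), S(g_3,g_4)) all reduce to 0 modulo the current basis, so we have a Gröbner basis.
Inter-reduce: drop elements whose leading term is divisible by another's, tail-reduce, and make monic.
Reduced Gröbner basis: {x + y² - 1, y⁴ - 1}.

Buchberger on the second generating set:
h_1 = x²y + xy + x + y² - 1, LT = x²y.
h_2 = x²y + x² + xy - x + y² - 1, LT = x²y.

S(h_1,h_2): lcm = x²y. S = -x² - x.
  reduce S modulo (h_1, h_2):
  remainder -x² - x ≠ 0; add k_3 = -x² - x to the basis.

S(h_1,k_3): lcm = x²y. S = x + y² - 1.
  reduce S modulo (h_1, h_2, k_3):
  remainder x + y² - 1 ≠ 0; add k_4 = x + y² - 1 to the basis.

S(h_1,k_4): lcm = x²y. S = -xy³ - xy + x + y² - 1.
  reduce S modulo (h_1, h_2, k_3, k_4):
  remainder y⁵ - y ≠ 0; add k_5 = y⁵ - y to the basis.

S(k_3,k_4): lcm = x². S = -xy² - x.
  reduce S modulo (h_1, h_2, k_3, k_4, k_5):
  remainder y⁴ - 1 ≠ 0; add k_6 = y⁴ - 1 to the basis.

The other S-polynomials (S(h_2,k_3), S(h_2,k_4), S(h_1,k_5), S(h_2,k_5), S(k_3,k_5), S(k_4,k_5), S(h_1,k_6), S(h_2,k_6), S(k_3,k_6), S(k_4,k_6), S(k_5,k_6)) all reduce to 0 modulo the current basis, so we have a Gröbner basis.
Inter-reduce: drop elements whose leading term is divisible by another's, tail-reduce, and make monic.
Reduced Gröbner basis: {x + y² - 1, y⁴ - 1}.

Same reduced basis, so the two generating sets span the same ideal.

Yes, the ideals are equal.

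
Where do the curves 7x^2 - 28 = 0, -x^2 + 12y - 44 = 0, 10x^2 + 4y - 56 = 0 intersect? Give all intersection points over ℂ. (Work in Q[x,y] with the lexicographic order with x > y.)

Compute a lex Gröbner basis by Buchberger's algorithm.
f_1 = 7x^2 - 28, LT = x^2.
f_2 = -x^2 + 12y - 44, LT = x^2.
f_3 = 10x^2 + 4y - 56, LT = x^2.

S(f_1,f_2): lcm = x^2. S = 12y - 48.
  leading term y: no divisor's leading term divides it; move 12y to the remainder.
  leading term 1: no divisor's leading term divides it; move -48 to the remainder.
  remainder 12y - 48 ≠ 0; add h_4 = 12y - 48 to the basis.

The other S-polynomials (S(f_1,f_3), S(f_2,f_3), S(f_1,h_4), S(f_2,h_4), S(f_3,h_4)) all reduce to 0 modulo the current basis, so we have a Gröbner basis.
Inter-reduce: drop elements whose leading term is divisible by another's, tail-reduce, and make monic.
Reduced Gröbner basis: {x^2 - 4, y - 4}.

The lex basis is triangular: the last element involves only y. Solving y - 4 = 0 gives y ∈ {4}; substituting each value into the earlier elements determines the remaining variables.
  y = 4: the earlier basis element becomes x^2 - 4 = 0, giving x = -2, 2 — points (-2, 4), (2, 4).

{(-2, 4), (2, 4)}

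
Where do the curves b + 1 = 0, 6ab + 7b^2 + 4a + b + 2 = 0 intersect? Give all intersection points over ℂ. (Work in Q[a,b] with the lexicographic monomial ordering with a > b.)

Compute a lex Gröbner basis by Buchberger's algorithm.
f_1 = b + 1, LT = b.
f_2 = 6ab + 4a + 7b^2 + b + 2, LT = ab.

S(f_1,f_2): lcm = ab. S = 1/3a - 7/6b^2 - 1/6b - 1/3.
  reduce S modulo (f_1, f_2):
  remainder 1/3a - 4/3 ≠ 0; add h_3 = 1/3a - 4/3 to the basis.

The other S-polynomials (S(f_1,h_3), S(f_2,h_3)) all reduce to 0 modulo the current basis, so we have a Gröbner basis.
Inter-reduce: drop elements whose leading term is divisible by another's, tail-reduce, and make monic.
Reduced Gröbner basis: {a - 4, b + 1}.

A lex Gröbner basis eliminates variables successively. Here b + 1 depends only on b, with roots {-1}; lifting each root through the earlier basis elements recovers the full solutions.
  b = -1: the earlier basis element becomes a - 4 = 0, giving a = 4 — point (4, -1).

{(4, -1)}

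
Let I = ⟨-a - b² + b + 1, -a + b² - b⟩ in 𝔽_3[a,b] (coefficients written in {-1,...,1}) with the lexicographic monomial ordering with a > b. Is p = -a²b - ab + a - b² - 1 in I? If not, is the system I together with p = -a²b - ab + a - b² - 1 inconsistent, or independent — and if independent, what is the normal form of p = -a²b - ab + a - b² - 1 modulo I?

-a²b - ab + a - b² - 1 is independent of I; its normal form modulo I is -b - 1.

First compute the reduced Gröbner basis of I by Buchberger's algorithm.
f_1 = -a - b² + b + 1, LT = a.
f_2 = -a + b² - b, LT = a.

S(f_1,f_2): lcm = a. S = -b² + b - 1.
  leading term b²: no divisor's leading term divides it; move -b² to the remainder.
  leading term b: no divisor's leading term divides it; move b to the remainder.
  leading term 1: no divisor's leading term divides it; move -1 to the remainder.
  remainder -b² + b - 1 ≠ 0; add h_3 = -b² + b - 1 to the basis.

The other S-polynomials (S(f_1,h_3), S(f_2,h_3)) all reduce to 0 modulo the current basis, so we have a Gröbner basis.
Inter-reduce: drop elements whose leading term is divisible by another's, tail-reduce, and make monic.
Reduced Gröbner basis: {a + 1, b² - b + 1}.
Label its elements g_1 = a + 1, g_2 = b² - b + 1.

Reduce p = -a²b - ab + a - b² - 1 modulo G:
  leading term a²b: subtract (-ab)·g_1 from -a²b - ab + a - b² - 1 → a - b² - 1
  leading term a: subtract (1)·g_1 from a - b² - 1 → -b² + 1
  leading term b²: subtract (-1)·g_2 from -b² + 1 → -b - 1
  leading term b: no divisor's leading term divides it; move -b to the remainder.
  leading term 1: no divisor's leading term divides it; move -1 to the remainder.
  normal form = -b - 1.
The normal form is nonzero, so p ∉ I. Since p minus its normal form lies in I, I + (p) = I + (r) where r = -b - 1; decide whether this ideal is the whole ring.
Run Buchberger on G together with r (pairs among the g_i already reduce to 0 since G is a Gröbner basis):
g_1 = a + 1, LT = a.
g_2 = b² - b + 1, LT = b².
r = -b - 1, LT = b.

The S-polynomials (S(g_1,g_2), S(g_1,r), S(g_2,r)) all reduce to 0 modulo the current basis, so we have a Gröbner basis.
Inter-reduce: drop elements whose leading term is divisible by another's, tail-reduce, and make monic.
Reduced Gröbner basis: {a + 1, b + 1}.
The reduced Gröbner basis of I + (p) is {a + 1, b + 1} ≠ {1}, a proper ideal, so the enlarged system stays consistent: p is independent of I, with normal form -b - 1.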